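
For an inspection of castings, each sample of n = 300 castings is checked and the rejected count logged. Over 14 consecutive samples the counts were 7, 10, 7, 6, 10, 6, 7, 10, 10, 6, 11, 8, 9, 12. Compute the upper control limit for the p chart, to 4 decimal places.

p̄ = Σdᵢ / (k·n) = 119 / (14 × 300) = 0.02833
UCL = p̄ + 3·√(p̄(1−p̄)/n) = 0.02833 + 3 × √(0.02833×0.97167/300) = 0.02833 + 3 × 0.00958 = 0.05707

0.0571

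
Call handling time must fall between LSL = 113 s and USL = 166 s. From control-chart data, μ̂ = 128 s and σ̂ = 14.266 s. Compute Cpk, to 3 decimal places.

0.350

Cpu = (USL − μ̂) / (3σ̂) = (166 − 128) / (3 × 14.266) = 0.8879; Cpl = (μ̂ − LSL) / (3σ̂) = (128 − 113) / (3 × 14.266) = 0.3505; Cpk = min(Cpu, Cpl) = 0.3505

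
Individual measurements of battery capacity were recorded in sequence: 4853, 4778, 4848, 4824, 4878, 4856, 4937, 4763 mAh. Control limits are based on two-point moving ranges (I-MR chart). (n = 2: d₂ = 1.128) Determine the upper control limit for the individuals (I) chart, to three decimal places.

5032.095

X̄ = (4853 + 4778 + 4848 + 4824 + 4878 + 4856 + 4937 + 4763) / 8 = 4842.1250
Moving ranges: 75, 70, 24, 54, 22, 81, 174; M̄R̄ = 500.0000 / 7 = 71.4286
UCL = X̄ + 3·M̄R̄/d₂ = 4842.1250 + 3 × 71.4286 / 1.128 = 5032.0946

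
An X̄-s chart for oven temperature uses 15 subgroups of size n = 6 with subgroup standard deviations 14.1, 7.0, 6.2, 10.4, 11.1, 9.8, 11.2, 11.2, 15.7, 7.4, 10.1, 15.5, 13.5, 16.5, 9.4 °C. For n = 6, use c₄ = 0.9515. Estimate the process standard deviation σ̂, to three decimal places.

11.848

s̄ = (14.1 + 7.0 + 6.2 + 10.4 + 11.1 + 9.8 + 11.2 + 11.2 + 15.7 + 7.4 + 10.1 + 15.5 + 13.5 + 16.5 + 9.4) / 15 = 11.2733
σ̂ = s̄ / c₄ = 11.2733 / 0.9515 = 11.8480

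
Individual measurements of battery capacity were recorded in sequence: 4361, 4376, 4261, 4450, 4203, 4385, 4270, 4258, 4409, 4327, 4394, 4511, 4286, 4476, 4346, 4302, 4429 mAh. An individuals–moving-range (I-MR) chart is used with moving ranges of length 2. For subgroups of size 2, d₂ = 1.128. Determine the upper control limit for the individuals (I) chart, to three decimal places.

X̄ = (4361 + 4376 + 4261 + 4450 + 4203 + 4385 + 4270 + 4258 + 4409 + 4327 + 4394 + 4511 + 4286 + 4476 + 4346 + 4302 + 4429) / 17 = 4355.5294
Moving ranges: 15, 115, 189, 247, 182, 115, 12, 151, 82, 67, 117, 225, 190, 130, 44, 127; M̄R̄ = 2008.0000 / 16 = 125.5000
UCL = X̄ + 3·M̄R̄/d₂ = 4355.5294 + 3 × 125.5000 / 1.128 = 4689.3060

4689.306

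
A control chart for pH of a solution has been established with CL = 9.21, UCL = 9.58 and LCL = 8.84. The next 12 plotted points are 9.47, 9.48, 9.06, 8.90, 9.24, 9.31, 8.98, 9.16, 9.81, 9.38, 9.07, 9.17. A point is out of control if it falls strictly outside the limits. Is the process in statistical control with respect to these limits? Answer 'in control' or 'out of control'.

out of control

Compare each point to [8.84, 9.58]: sample 9 = 9.81 > UCL.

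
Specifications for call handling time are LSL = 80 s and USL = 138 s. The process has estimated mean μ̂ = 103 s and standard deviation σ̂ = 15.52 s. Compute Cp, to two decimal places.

0.62

Cp = (USL − LSL) / (6σ̂) = (138 − 80) / (6 × 15.52) = 58.0000 / 93.1200 = 0.6229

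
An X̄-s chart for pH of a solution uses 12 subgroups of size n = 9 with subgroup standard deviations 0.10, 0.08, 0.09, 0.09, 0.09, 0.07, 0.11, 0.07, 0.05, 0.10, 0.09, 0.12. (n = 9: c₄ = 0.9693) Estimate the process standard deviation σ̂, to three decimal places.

s̄ = (0.10 + 0.08 + 0.09 + 0.09 + 0.09 + 0.07 + 0.11 + 0.07 + 0.05 + 0.10 + 0.09 + 0.12) / 12 = 0.0883
σ̂ = s̄ / c₄ = 0.0883 / 0.9693 = 0.0911

0.091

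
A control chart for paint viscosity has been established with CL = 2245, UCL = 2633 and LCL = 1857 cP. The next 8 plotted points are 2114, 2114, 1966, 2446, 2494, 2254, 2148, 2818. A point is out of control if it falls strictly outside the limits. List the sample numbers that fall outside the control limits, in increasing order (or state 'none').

8

Compare each point to [1857, 2633]: sample 8 = 2818 > UCL.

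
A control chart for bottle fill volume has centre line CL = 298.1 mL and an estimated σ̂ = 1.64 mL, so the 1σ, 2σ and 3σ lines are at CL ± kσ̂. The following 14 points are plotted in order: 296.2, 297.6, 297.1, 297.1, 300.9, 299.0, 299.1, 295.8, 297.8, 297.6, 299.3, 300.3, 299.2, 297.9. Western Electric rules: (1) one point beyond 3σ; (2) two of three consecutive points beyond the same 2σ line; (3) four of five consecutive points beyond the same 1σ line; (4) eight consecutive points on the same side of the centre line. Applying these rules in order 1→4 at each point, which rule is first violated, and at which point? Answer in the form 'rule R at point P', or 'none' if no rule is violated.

none

Zone of each point (C = within 1σ̂, B = 1σ̂–2σ̂, A = 2σ̂–3σ̂, * = beyond 3σ̂; sign = side of CL): 1:-B, 2:-C, 3:-C, 4:-C, 5:+B, 6:+C, 7:+C, 8:-B, 9:-C, 10:-C, 11:+C, 12:+B, 13:+C, 14:-C
No rule fires across all 14 points.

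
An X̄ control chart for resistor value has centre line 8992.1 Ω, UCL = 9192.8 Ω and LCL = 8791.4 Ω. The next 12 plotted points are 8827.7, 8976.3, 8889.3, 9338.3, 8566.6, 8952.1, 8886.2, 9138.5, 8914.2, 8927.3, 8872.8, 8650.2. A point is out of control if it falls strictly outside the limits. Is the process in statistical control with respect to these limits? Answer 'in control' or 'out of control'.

out of control

Compare each point to [8791.4, 9192.8]: sample 4 = 9338.3 > UCL; sample 5 = 8566.6 < LCL; sample 12 = 8650.2 < LCL.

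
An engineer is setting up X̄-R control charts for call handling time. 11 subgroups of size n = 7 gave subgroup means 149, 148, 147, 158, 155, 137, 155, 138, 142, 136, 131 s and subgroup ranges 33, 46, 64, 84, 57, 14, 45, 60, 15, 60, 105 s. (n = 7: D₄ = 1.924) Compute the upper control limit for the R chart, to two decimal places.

101.97

R̄ = (33 + 46 + 64 + 84 + 57 + 14 + 45 + 60 + 15 + 60 + 105) / 11 = 583.0000 / 11 = 53.0000
UCL_R = D₄·R̄ = 1.924 × 53.0000 = 101.9720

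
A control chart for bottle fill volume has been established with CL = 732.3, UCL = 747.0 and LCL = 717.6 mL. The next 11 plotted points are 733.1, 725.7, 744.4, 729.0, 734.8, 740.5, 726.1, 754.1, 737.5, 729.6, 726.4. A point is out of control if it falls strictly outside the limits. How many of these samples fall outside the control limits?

1

Compare each point to [717.6, 747.0]: sample 8 = 754.1 > UCL.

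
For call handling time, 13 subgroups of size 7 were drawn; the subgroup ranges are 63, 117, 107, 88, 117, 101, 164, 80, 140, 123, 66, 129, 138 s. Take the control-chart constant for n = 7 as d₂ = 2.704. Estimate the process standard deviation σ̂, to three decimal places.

R̄ = (63 + 117 + 107 + 88 + 117 + 101 + 164 + 80 + 140 + 123 + 66 + 129 + 138) / 13 = 110.2308
σ̂ = R̄ / d₂ = 110.2308 / 2.704 = 40.7658

40.766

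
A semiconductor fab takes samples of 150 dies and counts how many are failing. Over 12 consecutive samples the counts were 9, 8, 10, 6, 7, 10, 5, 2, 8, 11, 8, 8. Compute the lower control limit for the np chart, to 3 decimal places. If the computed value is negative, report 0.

0.000

p̄ = Σdᵢ / (k·n) = 92 / (12 × 150) = 0.05111
LCL = np̄ − 3·√(np̄(1−p̄)) = 7.6667 − 3 × 2.6972 = -0.4249 → 0 (negative, so LCL = 0)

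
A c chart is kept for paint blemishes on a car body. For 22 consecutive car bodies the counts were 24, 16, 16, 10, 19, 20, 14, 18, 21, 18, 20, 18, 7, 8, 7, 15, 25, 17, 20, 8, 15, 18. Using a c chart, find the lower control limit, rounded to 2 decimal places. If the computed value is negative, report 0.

c̄ = (24 + 16 + 16 + 10 + 19 + 20 + 14 + 18 + 21 + 18 + 20 + 18 + 7 + 8 + 7 + 15 + 25 + 17 + 20 + 8 + 15 + 18) / 22 = 354 / 22 = 16.0909
LCL = c̄ − 3√c̄ = 16.0909 − 3 × 4.0113 = 4.0569

4.06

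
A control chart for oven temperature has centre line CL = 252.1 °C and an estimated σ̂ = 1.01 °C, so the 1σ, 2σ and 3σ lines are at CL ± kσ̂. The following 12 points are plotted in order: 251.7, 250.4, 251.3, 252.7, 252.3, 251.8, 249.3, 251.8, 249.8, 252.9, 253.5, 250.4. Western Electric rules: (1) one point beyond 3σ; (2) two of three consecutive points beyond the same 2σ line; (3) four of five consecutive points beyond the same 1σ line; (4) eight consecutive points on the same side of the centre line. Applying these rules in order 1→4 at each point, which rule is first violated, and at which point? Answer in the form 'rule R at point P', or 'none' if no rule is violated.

rule 2 at point 9

Zone of each point (C = within 1σ̂, B = 1σ̂–2σ̂, A = 2σ̂–3σ̂, * = beyond 3σ̂; sign = side of CL): 1:-C, 2:-B, 3:-C, 4:+C, 5:+C, 6:-C, 7:-A, 8:-C, 9:-A, 10:+C, 11:+B, 12:-B
Rule 2 (two of three consecutive points beyond the same 2σ limit) is satisfied at point 9.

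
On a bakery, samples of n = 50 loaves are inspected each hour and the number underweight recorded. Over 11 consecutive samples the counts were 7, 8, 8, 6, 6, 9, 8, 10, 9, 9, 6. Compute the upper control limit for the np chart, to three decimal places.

15.523

p̄ = Σdᵢ / (k·n) = 86 / (11 × 50) = 0.15636
UCL = np̄ + 3·√(np̄(1−p̄)) = 7.8182 + 3 × √(7.8182×0.84364) = 7.8182 + 3 × 2.5682 = 15.5228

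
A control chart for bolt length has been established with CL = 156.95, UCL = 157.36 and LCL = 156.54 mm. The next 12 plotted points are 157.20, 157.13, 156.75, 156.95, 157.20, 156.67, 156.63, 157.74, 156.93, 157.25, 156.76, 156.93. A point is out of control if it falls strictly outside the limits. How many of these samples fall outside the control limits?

1

Compare each point to [156.54, 157.36]: sample 8 = 157.74 > UCL.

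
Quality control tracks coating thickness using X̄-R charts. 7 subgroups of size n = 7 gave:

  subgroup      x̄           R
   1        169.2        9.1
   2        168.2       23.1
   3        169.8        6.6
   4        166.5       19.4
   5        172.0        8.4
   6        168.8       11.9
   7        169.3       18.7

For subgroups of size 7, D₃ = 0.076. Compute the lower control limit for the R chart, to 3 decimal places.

R̄ = (9.1 + 23.1 + 6.6 + 19.4 + 8.4 + 11.9 + 18.7) / 7 = 97.2000 / 7 = 13.8857
LCL_R = D₃·R̄ = 0.076 × 13.8857 = 1.0553

1.055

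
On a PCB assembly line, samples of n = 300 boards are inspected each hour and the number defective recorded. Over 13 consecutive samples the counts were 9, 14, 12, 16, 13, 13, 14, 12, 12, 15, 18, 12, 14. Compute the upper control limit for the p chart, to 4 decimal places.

0.0804

p̄ = Σdᵢ / (k·n) = 174 / (13 × 300) = 0.04462
UCL = p̄ + 3·√(p̄(1−p̄)/n) = 0.04462 + 3 × √(0.04462×0.95538/300) = 0.04462 + 3 × 0.01192 = 0.08037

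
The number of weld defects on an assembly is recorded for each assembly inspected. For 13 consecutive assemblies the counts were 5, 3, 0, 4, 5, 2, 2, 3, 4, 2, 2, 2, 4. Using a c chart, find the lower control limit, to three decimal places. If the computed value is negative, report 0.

c̄ = (5 + 3 + 0 + 4 + 5 + 2 + 2 + 3 + 4 + 2 + 2 + 2 + 4) / 13 = 38 / 13 = 2.9231
LCL = c̄ − 3√c̄ = 2.9231 − 3 × 1.7097 = -2.2060 → 0 (cannot be negative)

0.000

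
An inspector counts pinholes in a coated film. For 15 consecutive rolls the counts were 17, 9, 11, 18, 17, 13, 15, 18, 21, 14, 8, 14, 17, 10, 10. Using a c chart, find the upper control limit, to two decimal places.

25.41

c̄ = (17 + 9 + 11 + 18 + 17 + 13 + 15 + 18 + 21 + 14 + 8 + 14 + 17 + 10 + 10) / 15 = 212 / 15 = 14.1333
UCL = c̄ + 3√c̄ = 14.1333 + 3 × √14.1333 = 14.1333 + 3 × 3.7594 = 25.4116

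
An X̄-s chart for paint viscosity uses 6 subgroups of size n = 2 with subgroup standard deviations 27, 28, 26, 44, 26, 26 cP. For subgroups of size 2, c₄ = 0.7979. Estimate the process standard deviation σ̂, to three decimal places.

36.972

s̄ = (27 + 28 + 26 + 44 + 26 + 26) / 6 = 29.5000
σ̂ = s̄ / c₄ = 29.5000 / 0.7979 = 36.9721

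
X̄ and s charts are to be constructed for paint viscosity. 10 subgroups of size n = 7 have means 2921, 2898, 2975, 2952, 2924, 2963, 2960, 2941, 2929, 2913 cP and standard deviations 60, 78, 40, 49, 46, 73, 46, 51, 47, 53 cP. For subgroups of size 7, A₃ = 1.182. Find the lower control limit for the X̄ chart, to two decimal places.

2873.42

X̄̄ = (2921 + 2898 + 2975 + 2952 + 2924 + 2963 + 2960 + 2941 + 2929 + 2913) / 10 = 2937.6000
s̄ = (60 + 78 + 40 + 49 + 46 + 73 + 46 + 51 + 47 + 53) / 10 = 54.3000
LCL = X̄̄ − A₃·s̄ = 2937.6000 − 1.182 × 54.3000 = 2873.4174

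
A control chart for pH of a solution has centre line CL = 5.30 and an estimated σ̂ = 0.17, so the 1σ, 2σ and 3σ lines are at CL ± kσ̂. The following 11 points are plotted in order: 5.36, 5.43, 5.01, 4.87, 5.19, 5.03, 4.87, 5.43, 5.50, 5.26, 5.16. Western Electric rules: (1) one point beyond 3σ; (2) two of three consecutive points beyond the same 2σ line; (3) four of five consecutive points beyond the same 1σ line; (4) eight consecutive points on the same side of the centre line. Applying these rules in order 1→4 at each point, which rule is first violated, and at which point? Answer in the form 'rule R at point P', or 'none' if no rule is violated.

Zone of each point (C = within 1σ̂, B = 1σ̂–2σ̂, A = 2σ̂–3σ̂, * = beyond 3σ̂; sign = side of CL): 1:+C, 2:+C, 3:-B, 4:-A, 5:-C, 6:-B, 7:-A, 8:+C, 9:+B, 10:-C, 11:-C
Rule 3 (four of five consecutive points beyond the same 1σ limit) is satisfied at point 7.

rule 3 at point 7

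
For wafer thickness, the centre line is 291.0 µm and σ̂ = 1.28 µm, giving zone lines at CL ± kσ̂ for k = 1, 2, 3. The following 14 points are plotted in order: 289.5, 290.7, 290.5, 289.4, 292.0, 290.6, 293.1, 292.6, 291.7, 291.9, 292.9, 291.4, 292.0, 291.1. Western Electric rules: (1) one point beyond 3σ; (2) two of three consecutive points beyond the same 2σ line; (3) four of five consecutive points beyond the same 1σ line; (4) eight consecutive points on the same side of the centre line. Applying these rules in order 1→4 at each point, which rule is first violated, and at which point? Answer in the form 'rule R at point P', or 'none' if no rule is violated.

Zone of each point (C = within 1σ̂, B = 1σ̂–2σ̂, A = 2σ̂–3σ̂, * = beyond 3σ̂; sign = side of CL): 1:-B, 2:-C, 3:-C, 4:-B, 5:+C, 6:-C, 7:+B, 8:+B, 9:+C, 10:+C, 11:+B, 12:+C, 13:+C, 14:+C
Rule 4 (eight consecutive points on the same side of the centre line) is satisfied at point 14.

rule 4 at point 14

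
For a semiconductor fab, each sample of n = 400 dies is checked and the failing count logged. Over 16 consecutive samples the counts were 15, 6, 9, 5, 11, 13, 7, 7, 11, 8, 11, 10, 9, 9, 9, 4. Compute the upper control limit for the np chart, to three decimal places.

17.898

p̄ = Σdᵢ / (k·n) = 144 / (16 × 400) = 0.02250
UCL = np̄ + 3·√(np̄(1−p̄)) = 9.0000 + 3 × √(9.0000×0.97750) = 9.0000 + 3 × 2.9661 = 17.8982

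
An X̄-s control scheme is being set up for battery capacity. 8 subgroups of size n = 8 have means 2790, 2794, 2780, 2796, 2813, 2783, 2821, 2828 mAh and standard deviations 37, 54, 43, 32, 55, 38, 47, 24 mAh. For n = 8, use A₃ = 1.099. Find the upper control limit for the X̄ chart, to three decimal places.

2845.959

X̄̄ = (2790 + 2794 + 2780 + 2796 + 2813 + 2783 + 2821 + 2828) / 8 = 2800.6250
s̄ = (37 + 54 + 43 + 32 + 55 + 38 + 47 + 24) / 8 = 41.2500
UCL = X̄̄ + A₃·s̄ = 2800.6250 + 1.099 × 41.2500 = 2845.9587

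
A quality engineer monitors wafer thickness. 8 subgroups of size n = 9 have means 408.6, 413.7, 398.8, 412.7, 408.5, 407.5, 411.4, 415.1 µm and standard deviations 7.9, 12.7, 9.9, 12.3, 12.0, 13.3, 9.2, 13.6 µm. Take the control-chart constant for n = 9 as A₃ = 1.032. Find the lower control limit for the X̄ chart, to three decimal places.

397.811

X̄̄ = (408.6 + 413.7 + 398.8 + 412.7 + 408.5 + 407.5 + 411.4 + 415.1) / 8 = 409.5375
s̄ = (7.9 + 12.7 + 9.9 + 12.3 + 12.0 + 13.3 + 9.2 + 13.6) / 8 = 11.3625
LCL = X̄̄ − A₃·s̄ = 409.5375 − 1.032 × 11.3625 = 397.8114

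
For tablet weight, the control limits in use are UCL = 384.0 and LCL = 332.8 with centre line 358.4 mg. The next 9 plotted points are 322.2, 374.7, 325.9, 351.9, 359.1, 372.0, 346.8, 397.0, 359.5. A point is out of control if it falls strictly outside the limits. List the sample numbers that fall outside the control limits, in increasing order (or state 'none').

1, 3, 8

Compare each point to [332.8, 384.0]: sample 1 = 322.2 < LCL; sample 3 = 325.9 < LCL; sample 8 = 397.0 > UCL.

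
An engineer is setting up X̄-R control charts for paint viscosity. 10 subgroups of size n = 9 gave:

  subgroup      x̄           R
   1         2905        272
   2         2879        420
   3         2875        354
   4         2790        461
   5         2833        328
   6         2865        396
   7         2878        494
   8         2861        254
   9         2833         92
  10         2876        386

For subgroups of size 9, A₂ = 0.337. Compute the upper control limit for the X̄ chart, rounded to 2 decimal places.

2976.00

X̄̄ = (2905 + 2879 + 2875 + 2790 + 2833 + 2865 + 2878 + 2861 + 2833 + 2876) / 10 = 28595.0000 / 10 = 2859.5000
R̄ = (272 + 420 + 354 + 461 + 328 + 396 + 494 + 254 + 92 + 386) / 10 = 3457.0000 / 10 = 345.7000
UCL = X̄̄ + A₂·R̄ = 2859.5000 + 0.337 × 345.7000 = 2976.0009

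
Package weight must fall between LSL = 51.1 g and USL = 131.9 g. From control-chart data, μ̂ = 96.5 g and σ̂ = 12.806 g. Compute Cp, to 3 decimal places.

Cp = (USL − LSL) / (6σ̂) = (131.9 − 51.1) / (6 × 12.806) = 80.8000 / 76.8360 = 1.0516

1.052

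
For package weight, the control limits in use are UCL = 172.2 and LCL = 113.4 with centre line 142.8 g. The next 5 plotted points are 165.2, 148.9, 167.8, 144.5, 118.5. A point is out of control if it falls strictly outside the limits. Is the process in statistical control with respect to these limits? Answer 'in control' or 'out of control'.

in control

All 5 points lie within [113.4, 172.2].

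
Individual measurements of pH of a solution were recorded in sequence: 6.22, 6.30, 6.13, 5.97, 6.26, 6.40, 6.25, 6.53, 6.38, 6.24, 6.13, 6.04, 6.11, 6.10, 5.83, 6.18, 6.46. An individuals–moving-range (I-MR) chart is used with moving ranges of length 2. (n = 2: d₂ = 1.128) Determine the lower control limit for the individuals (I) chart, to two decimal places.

X̄ = (6.22 + 6.30 + 6.13 + 5.97 + 6.26 + 6.40 + 6.25 + 6.53 + 6.38 + 6.24 + 6.13 + 6.04 + 6.11 + 6.10 + 5.83 + 6.18 + 6.46) / 17 = 6.2076
Moving ranges: 0.08, 0.17, 0.16, 0.29, 0.14, 0.15, 0.28, 0.15, 0.14, 0.11, 0.09, 0.07, 0.01, 0.27, 0.35, 0.28; M̄R̄ = 2.7400 / 16 = 0.1713
LCL = X̄ − 3·M̄R̄/d₂ = 6.2076 − 3 × 0.1713 / 1.128 = 5.7522

5.75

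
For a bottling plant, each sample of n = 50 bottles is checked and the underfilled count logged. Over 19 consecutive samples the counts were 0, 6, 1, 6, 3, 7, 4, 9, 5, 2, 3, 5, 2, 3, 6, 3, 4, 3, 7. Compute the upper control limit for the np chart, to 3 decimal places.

10.015

p̄ = Σdᵢ / (k·n) = 79 / (19 × 50) = 0.08316
UCL = np̄ + 3·√(np̄(1−p̄)) = 4.1579 + 3 × √(4.1579×0.91684) = 4.1579 + 3 × 1.9525 = 10.0153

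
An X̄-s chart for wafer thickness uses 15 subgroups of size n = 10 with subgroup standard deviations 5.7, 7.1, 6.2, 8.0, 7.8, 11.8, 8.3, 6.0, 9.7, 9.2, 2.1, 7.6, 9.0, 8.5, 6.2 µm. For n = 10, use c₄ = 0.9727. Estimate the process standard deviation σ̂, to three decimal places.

s̄ = (5.7 + 7.1 + 6.2 + 8.0 + 7.8 + 11.8 + 8.3 + 6.0 + 9.7 + 9.2 + 2.1 + 7.6 + 9.0 + 8.5 + 6.2) / 15 = 7.5467
σ̂ = s̄ / c₄ = 7.5467 / 0.9727 = 7.7585

7.758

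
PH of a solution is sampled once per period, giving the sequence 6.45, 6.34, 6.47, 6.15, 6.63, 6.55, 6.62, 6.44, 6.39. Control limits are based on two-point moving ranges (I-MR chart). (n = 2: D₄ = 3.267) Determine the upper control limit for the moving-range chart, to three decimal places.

0.580

Moving ranges: 0.11, 0.13, 0.32, 0.48, 0.08, 0.07, 0.18, 0.05; M̄R̄ = 1.4200 / 8 = 0.1775
UCL_MR = D₄·M̄R̄ = 3.267 × 0.1775 = 0.5799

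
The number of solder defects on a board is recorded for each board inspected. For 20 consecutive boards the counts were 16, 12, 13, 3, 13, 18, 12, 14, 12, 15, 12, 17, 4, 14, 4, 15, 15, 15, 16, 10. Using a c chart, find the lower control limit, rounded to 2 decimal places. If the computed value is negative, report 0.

c̄ = (16 + 12 + 13 + 3 + 13 + 18 + 12 + 14 + 12 + 15 + 12 + 17 + 4 + 14 + 4 + 15 + 15 + 15 + 16 + 10) / 20 = 250 / 20 = 12.5000
LCL = c̄ − 3√c̄ = 12.5000 − 3 × 3.5355 = 1.8934

1.89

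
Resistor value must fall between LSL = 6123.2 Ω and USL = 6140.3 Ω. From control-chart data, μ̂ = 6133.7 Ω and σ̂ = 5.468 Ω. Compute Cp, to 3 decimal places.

Cp = (USL − LSL) / (6σ̂) = (6140.3 − 6123.2) / (6 × 5.468) = 17.1000 / 32.8080 = 0.5212

0.521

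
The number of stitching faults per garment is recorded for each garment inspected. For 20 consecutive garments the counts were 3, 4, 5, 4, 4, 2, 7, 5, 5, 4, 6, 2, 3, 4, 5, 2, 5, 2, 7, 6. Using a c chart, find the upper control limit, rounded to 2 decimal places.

c̄ = (3 + 4 + 5 + 4 + 4 + 2 + 7 + 5 + 5 + 4 + 6 + 2 + 3 + 4 + 5 + 2 + 5 + 2 + 7 + 6) / 20 = 85 / 20 = 4.2500
UCL = c̄ + 3√c̄ = 4.2500 + 3 × √4.2500 = 4.2500 + 3 × 2.0616 = 10.4347

10.43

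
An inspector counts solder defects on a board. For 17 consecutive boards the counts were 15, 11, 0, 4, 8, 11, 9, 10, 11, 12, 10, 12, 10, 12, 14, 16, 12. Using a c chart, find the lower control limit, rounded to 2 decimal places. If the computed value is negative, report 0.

c̄ = (15 + 11 + 0 + 4 + 8 + 11 + 9 + 10 + 11 + 12 + 10 + 12 + 10 + 12 + 14 + 16 + 12) / 17 = 177 / 17 = 10.4118
LCL = c̄ − 3√c̄ = 10.4118 − 3 × 3.2267 = 0.7316

0.73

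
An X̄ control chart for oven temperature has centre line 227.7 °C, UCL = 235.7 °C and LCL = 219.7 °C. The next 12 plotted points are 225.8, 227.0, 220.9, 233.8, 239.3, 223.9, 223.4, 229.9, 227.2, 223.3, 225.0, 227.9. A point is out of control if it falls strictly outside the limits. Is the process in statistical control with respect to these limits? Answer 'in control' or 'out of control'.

out of control

Compare each point to [219.7, 235.7]: sample 5 = 239.3 > UCL.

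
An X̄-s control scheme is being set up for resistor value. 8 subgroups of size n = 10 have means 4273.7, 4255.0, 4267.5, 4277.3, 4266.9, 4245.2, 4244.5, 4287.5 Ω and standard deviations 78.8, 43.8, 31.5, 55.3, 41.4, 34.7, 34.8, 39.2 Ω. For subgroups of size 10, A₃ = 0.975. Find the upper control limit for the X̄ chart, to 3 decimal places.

4308.514

X̄̄ = (4273.7 + 4255.0 + 4267.5 + 4277.3 + 4266.9 + 4245.2 + 4244.5 + 4287.5) / 8 = 4264.7000
s̄ = (78.8 + 43.8 + 31.5 + 55.3 + 41.4 + 34.7 + 34.8 + 39.2) / 8 = 44.9375
UCL = X̄̄ + A₃·s̄ = 4264.7000 + 0.975 × 44.9375 = 4308.5141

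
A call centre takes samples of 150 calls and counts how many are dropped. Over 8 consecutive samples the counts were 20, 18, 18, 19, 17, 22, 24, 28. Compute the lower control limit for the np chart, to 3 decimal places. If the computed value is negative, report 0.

8.065

p̄ = Σdᵢ / (k·n) = 166 / (8 × 150) = 0.13833
LCL = np̄ − 3·√(np̄(1−p̄)) = 20.7500 − 3 × 4.2284 = 8.0647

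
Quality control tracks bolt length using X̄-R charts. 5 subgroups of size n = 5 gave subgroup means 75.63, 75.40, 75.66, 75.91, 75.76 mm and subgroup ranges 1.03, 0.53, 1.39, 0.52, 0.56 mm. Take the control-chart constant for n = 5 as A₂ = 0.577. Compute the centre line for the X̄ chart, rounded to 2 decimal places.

X̄̄ = (75.63 + 75.40 + 75.66 + 75.91 + 75.76) / 5 = 378.3600 / 5 = 75.6720
CL = X̄̄ = 75.6720

75.67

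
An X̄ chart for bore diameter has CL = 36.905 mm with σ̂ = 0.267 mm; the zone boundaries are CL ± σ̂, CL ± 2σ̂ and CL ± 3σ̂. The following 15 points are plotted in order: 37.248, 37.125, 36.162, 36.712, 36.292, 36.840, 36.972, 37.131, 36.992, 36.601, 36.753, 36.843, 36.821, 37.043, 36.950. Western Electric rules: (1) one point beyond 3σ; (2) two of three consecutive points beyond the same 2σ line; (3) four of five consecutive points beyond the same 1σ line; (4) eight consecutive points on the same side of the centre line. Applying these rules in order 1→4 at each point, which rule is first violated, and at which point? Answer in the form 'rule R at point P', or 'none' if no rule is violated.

rule 2 at point 5

Zone of each point (C = within 1σ̂, B = 1σ̂–2σ̂, A = 2σ̂–3σ̂, * = beyond 3σ̂; sign = side of CL): 1:+B, 2:+C, 3:-A, 4:-C, 5:-A, 6:-C, 7:+C, 8:+C, 9:+C, 10:-B, 11:-C, 12:-C, 13:-C, 14:+C, 15:+C
Rule 2 (two of three consecutive points beyond the same 2σ limit) is satisfied at point 5.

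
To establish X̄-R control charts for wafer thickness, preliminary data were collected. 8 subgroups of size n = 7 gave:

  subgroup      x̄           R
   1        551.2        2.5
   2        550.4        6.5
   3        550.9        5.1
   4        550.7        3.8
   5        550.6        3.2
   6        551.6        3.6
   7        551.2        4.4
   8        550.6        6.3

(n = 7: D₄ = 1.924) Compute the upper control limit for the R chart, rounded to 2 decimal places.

8.51

R̄ = (2.5 + 6.5 + 5.1 + 3.8 + 3.2 + 3.6 + 4.4 + 6.3) / 8 = 35.4000 / 8 = 4.4250
UCL_R = D₄·R̄ = 1.924 × 4.4250 = 8.5137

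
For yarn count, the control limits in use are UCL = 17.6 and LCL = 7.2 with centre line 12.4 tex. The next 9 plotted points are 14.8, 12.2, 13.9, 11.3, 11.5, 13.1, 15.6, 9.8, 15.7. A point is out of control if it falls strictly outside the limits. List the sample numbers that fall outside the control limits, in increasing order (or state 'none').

All 9 points lie within [7.2, 17.6].

none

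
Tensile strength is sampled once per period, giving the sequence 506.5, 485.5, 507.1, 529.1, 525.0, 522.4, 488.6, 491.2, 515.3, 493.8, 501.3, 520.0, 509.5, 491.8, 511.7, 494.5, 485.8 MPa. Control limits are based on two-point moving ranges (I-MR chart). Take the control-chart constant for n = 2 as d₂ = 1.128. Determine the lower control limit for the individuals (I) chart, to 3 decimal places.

X̄ = (506.5 + 485.5 + 507.1 + 529.1 + 525.0 + 522.4 + 488.6 + 491.2 + 515.3 + 493.8 + 501.3 + 520.0 + 509.5 + 491.8 + 511.7 + 494.5 + 485.8) / 17 = 504.6529
Moving ranges: 21.0, 21.6, 22.0, 4.1, 2.6, 33.8, 2.6, 24.1, 21.5, 7.5, 18.7, 10.5, 17.7, 19.9, 17.2, 8.7; M̄R̄ = 253.5000 / 16 = 15.8438
LCL = X̄ − 3·M̄R̄/d₂ = 504.6529 − 3 × 15.8438 / 1.128 = 462.5153

462.515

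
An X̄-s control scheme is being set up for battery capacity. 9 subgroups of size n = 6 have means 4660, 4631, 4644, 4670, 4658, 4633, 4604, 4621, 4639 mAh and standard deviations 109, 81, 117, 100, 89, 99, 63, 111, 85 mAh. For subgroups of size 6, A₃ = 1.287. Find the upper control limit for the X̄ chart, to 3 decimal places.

4762.122

X̄̄ = (4660 + 4631 + 4644 + 4670 + 4658 + 4633 + 4604 + 4621 + 4639) / 9 = 4640.0000
s̄ = (109 + 81 + 117 + 100 + 89 + 99 + 63 + 111 + 85) / 9 = 94.8889
UCL = X̄̄ + A₃·s̄ = 4640.0000 + 1.287 × 94.8889 = 4762.1220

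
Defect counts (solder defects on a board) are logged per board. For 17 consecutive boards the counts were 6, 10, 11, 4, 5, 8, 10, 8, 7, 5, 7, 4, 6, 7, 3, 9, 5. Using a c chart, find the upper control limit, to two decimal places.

14.57

c̄ = (6 + 10 + 11 + 4 + 5 + 8 + 10 + 8 + 7 + 5 + 7 + 4 + 6 + 7 + 3 + 9 + 5) / 17 = 115 / 17 = 6.7647
UCL = c̄ + 3√c̄ = 6.7647 + 3 × √6.7647 = 6.7647 + 3 × 2.6009 = 14.5674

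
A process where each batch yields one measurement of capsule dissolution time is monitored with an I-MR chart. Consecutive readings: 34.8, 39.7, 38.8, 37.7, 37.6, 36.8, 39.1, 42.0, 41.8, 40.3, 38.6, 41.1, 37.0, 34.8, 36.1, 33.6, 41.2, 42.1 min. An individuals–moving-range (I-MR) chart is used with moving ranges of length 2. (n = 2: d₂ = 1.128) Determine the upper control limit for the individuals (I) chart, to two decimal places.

X̄ = (34.8 + 39.7 + 38.8 + 37.7 + 37.6 + 36.8 + 39.1 + 42.0 + 41.8 + 40.3 + 38.6 + 41.1 + 37.0 + 34.8 + 36.1 + 33.6 + 41.2 + 42.1) / 18 = 38.5056
Moving ranges: 4.9, 0.9, 1.1, 0.1, 0.8, 2.3, 2.9, 0.2, 1.5, 1.7, 2.5, 4.1, 2.2, 1.3, 2.5, 7.6, 0.9; M̄R̄ = 37.5000 / 17 = 2.2059
UCL = X̄ + 3·M̄R̄/d₂ = 38.5056 + 3 × 2.2059 / 1.128 = 44.3723

44.37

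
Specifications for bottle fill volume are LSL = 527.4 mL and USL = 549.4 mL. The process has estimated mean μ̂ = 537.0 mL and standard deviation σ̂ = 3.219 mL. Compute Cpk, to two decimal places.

0.99

Cpu = (USL − μ̂) / (3σ̂) = (549.4 − 537.0) / (3 × 3.219) = 1.2840; Cpl = (μ̂ − LSL) / (3σ̂) = (537.0 − 527.4) / (3 × 3.219) = 0.9941; Cpk = min(Cpu, Cpl) = 0.9941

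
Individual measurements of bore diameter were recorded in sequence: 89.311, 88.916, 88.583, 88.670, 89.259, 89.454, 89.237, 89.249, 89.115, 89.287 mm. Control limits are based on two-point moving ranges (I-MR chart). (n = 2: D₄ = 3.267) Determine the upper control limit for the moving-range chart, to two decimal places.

Moving ranges: 0.395, 0.333, 0.087, 0.589, 0.195, 0.217, 0.012, 0.134, 0.172; M̄R̄ = 2.1340 / 9 = 0.2371
UCL_MR = D₄·M̄R̄ = 3.267 × 0.2371 = 0.7746

0.77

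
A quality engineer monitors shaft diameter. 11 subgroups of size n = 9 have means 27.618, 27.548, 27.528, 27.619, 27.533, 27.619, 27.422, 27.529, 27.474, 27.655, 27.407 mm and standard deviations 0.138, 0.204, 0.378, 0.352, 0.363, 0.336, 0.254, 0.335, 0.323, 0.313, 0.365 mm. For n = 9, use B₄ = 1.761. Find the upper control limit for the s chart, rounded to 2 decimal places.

0.54

s̄ = (0.138 + 0.204 + 0.378 + 0.352 + 0.363 + 0.336 + 0.254 + 0.335 + 0.323 + 0.313 + 0.365) / 11 = 0.3055
UCL_s = B₄·s̄ = 1.761 × 0.3055 = 0.5381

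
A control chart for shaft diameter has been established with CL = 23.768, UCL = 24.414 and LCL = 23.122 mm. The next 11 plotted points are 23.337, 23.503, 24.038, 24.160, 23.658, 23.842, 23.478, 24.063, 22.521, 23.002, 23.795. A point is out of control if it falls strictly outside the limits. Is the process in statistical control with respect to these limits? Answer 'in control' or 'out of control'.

out of control

Compare each point to [23.122, 24.414]: sample 9 = 22.521 < LCL; sample 10 = 23.002 < LCL.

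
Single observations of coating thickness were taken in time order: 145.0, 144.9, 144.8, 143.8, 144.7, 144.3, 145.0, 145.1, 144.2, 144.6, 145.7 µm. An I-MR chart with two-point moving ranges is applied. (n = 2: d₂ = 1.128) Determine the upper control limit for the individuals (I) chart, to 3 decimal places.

146.252

X̄ = (145.0 + 144.9 + 144.8 + 143.8 + 144.7 + 144.3 + 145.0 + 145.1 + 144.2 + 144.6 + 145.7) / 11 = 144.7364
Moving ranges: 0.1, 0.1, 1.0, 0.9, 0.4, 0.7, 0.1, 0.9, 0.4, 1.1; M̄R̄ = 5.7000 / 10 = 0.5700
UCL = X̄ + 3·M̄R̄/d₂ = 144.7364 + 3 × 0.5700 / 1.128 = 146.2523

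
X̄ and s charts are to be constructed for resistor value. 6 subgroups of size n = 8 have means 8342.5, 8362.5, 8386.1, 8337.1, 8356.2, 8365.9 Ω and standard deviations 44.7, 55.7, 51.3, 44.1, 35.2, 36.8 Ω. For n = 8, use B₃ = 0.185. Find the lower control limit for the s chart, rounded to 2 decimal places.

s̄ = (44.7 + 55.7 + 51.3 + 44.1 + 35.2 + 36.8) / 6 = 44.6333
LCL_s = B₃·s̄ = 0.185 × 44.6333 = 8.2572

8.26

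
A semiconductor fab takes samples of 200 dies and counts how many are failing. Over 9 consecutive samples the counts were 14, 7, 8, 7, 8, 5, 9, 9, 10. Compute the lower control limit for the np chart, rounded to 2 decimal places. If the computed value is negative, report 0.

0.00

p̄ = Σdᵢ / (k·n) = 77 / (9 × 200) = 0.04278
LCL = np̄ − 3·√(np̄(1−p̄)) = 8.5556 − 3 × 2.8617 = -0.0297 → 0 (negative, so LCL = 0)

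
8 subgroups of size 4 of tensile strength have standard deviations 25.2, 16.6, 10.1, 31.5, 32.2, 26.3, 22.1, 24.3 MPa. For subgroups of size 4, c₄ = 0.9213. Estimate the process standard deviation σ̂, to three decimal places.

25.548

s̄ = (25.2 + 16.6 + 10.1 + 31.5 + 32.2 + 26.3 + 22.1 + 24.3) / 8 = 23.5375
σ̂ = s̄ / c₄ = 23.5375 / 0.9213 = 25.5481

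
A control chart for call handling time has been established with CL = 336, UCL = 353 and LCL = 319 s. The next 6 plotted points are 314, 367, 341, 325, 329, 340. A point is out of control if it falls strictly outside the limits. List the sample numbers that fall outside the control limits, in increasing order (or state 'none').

1, 2

Compare each point to [319, 353]: sample 1 = 314 < LCL; sample 2 = 367 > UCL.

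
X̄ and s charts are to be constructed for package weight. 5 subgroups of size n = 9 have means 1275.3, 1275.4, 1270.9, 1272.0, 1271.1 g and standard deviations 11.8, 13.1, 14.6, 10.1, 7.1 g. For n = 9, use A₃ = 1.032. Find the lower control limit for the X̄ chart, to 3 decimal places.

X̄̄ = (1275.3 + 1275.4 + 1270.9 + 1272.0 + 1271.1) / 5 = 1272.9400
s̄ = (11.8 + 13.1 + 14.6 + 10.1 + 7.1) / 5 = 11.3400
LCL = X̄̄ − A₃·s̄ = 1272.9400 − 1.032 × 11.3400 = 1261.2371

1261.237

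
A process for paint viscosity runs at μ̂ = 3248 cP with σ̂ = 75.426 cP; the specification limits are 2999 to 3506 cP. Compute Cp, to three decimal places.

1.120

Cp = (USL − LSL) / (6σ̂) = (3506 − 2999) / (6 × 75.426) = 507.0000 / 452.5560 = 1.1203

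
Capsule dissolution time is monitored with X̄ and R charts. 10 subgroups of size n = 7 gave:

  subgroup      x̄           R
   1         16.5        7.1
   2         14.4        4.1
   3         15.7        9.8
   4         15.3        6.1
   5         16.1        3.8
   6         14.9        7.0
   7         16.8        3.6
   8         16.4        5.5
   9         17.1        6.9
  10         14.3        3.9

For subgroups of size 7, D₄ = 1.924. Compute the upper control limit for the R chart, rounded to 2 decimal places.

R̄ = (7.1 + 4.1 + 9.8 + 6.1 + 3.8 + 7.0 + 3.6 + 5.5 + 6.9 + 3.9) / 10 = 57.8000 / 10 = 5.7800
UCL_R = D₄·R̄ = 1.924 × 5.7800 = 11.1207

11.12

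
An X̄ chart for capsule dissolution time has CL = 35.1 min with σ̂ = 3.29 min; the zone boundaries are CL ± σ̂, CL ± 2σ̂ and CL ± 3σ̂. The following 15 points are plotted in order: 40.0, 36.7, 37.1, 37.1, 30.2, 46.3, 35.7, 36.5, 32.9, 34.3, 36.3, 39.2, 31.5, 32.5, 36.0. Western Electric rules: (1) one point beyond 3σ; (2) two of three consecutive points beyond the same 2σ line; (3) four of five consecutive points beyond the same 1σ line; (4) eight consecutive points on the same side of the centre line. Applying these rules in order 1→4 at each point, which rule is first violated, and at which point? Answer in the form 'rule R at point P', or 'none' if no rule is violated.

rule 1 at point 6

Zone of each point (C = within 1σ̂, B = 1σ̂–2σ̂, A = 2σ̂–3σ̂, * = beyond 3σ̂; sign = side of CL): 1:+B, 2:+C, 3:+C, 4:+C, 5:-B, 6:+*, 7:+C, 8:+C, 9:-C, 10:-C, 11:+C, 12:+B, 13:-B, 14:-C, 15:+C
Rule 1 (one point beyond the 3σ limits) is satisfied at point 6.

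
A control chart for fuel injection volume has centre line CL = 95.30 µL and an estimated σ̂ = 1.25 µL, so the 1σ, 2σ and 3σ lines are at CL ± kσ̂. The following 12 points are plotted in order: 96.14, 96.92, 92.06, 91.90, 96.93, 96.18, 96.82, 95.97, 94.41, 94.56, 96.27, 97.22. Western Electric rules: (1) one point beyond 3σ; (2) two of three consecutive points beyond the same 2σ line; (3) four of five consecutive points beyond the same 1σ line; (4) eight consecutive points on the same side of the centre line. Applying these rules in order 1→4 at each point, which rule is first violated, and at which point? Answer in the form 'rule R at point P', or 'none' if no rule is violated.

Zone of each point (C = within 1σ̂, B = 1σ̂–2σ̂, A = 2σ̂–3σ̂, * = beyond 3σ̂; sign = side of CL): 1:+C, 2:+B, 3:-A, 4:-A, 5:+B, 6:+C, 7:+B, 8:+C, 9:-C, 10:-C, 11:+C, 12:+B
Rule 2 (two of three consecutive points beyond the same 2σ limit) is satisfied at point 4.

rule 2 at point 4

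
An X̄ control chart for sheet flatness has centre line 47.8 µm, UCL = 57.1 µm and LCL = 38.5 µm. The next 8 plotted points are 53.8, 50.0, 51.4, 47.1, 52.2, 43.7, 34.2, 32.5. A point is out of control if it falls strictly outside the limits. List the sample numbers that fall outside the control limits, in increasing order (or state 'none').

7, 8

Compare each point to [38.5, 57.1]: sample 7 = 34.2 < LCL; sample 8 = 32.5 < LCL.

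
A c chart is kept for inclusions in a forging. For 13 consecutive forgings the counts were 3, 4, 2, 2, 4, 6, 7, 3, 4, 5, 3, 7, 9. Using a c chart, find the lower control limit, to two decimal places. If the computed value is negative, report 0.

c̄ = (3 + 4 + 2 + 2 + 4 + 6 + 7 + 3 + 4 + 5 + 3 + 7 + 9) / 13 = 59 / 13 = 4.5385
LCL = c̄ − 3√c̄ = 4.5385 − 3 × 2.1304 = -1.8526 → 0 (cannot be negative)

0.00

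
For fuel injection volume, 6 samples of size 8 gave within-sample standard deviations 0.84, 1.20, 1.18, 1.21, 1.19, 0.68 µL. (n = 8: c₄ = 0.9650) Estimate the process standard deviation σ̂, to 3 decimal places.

1.088

s̄ = (0.84 + 1.20 + 1.18 + 1.21 + 1.19 + 0.68) / 6 = 1.0500
σ̂ = s̄ / c₄ = 1.0500 / 0.9650 = 1.0881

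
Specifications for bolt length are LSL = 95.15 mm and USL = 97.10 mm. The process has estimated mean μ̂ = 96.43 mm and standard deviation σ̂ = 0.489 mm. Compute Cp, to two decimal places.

0.66

Cp = (USL − LSL) / (6σ̂) = (97.10 − 95.15) / (6 × 0.489) = 1.9500 / 2.9340 = 0.6646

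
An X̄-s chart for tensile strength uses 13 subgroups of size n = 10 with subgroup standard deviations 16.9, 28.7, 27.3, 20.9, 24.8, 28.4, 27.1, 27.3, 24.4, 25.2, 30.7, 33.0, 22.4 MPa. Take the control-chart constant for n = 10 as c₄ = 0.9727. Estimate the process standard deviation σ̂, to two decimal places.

26.66

s̄ = (16.9 + 28.7 + 27.3 + 20.9 + 24.8 + 28.4 + 27.1 + 27.3 + 24.4 + 25.2 + 30.7 + 33.0 + 22.4) / 13 = 25.9308
σ̂ = s̄ / c₄ = 25.9308 / 0.9727 = 26.6585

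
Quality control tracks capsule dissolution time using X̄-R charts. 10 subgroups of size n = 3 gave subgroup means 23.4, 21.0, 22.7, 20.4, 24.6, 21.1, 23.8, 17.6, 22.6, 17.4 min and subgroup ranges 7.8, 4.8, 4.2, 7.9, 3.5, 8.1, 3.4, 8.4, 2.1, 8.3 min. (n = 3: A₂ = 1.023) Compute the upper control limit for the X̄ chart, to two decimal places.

27.44

X̄̄ = (23.4 + 21.0 + 22.7 + 20.4 + 24.6 + 21.1 + 23.8 + 17.6 + 22.6 + 17.4) / 10 = 214.6000 / 10 = 21.4600
R̄ = (7.8 + 4.8 + 4.2 + 7.9 + 3.5 + 8.1 + 3.4 + 8.4 + 2.1 + 8.3) / 10 = 58.5000 / 10 = 5.8500
UCL = X̄̄ + A₂·R̄ = 21.4600 + 1.023 × 5.8500 = 27.4445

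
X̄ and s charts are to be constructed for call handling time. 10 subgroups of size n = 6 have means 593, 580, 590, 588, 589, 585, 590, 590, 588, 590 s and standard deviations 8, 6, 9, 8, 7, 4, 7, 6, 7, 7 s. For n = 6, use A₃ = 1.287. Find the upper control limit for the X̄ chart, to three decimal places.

597.180

X̄̄ = (593 + 580 + 590 + 588 + 589 + 585 + 590 + 590 + 588 + 590) / 10 = 588.3000
s̄ = (8 + 6 + 9 + 8 + 7 + 4 + 7 + 6 + 7 + 7) / 10 = 6.9000
UCL = X̄̄ + A₃·s̄ = 588.3000 + 1.287 × 6.9000 = 597.1803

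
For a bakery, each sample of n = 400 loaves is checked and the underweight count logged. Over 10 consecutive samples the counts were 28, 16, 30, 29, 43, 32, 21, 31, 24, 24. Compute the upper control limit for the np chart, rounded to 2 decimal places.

p̄ = Σdᵢ / (k·n) = 278 / (10 × 400) = 0.06950
UCL = np̄ + 3·√(np̄(1−p̄)) = 27.8000 + 3 × √(27.8000×0.93050) = 27.8000 + 3 × 5.0860 = 43.0581

43.06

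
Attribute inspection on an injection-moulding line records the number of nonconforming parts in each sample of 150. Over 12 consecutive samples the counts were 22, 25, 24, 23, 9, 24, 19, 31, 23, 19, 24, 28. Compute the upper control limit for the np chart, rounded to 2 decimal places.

p̄ = Σdᵢ / (k·n) = 271 / (12 × 150) = 0.15056
UCL = np̄ + 3·√(np̄(1−p̄)) = 22.5833 + 3 × √(22.5833×0.84944) = 22.5833 + 3 × 4.3799 = 35.7230

35.72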